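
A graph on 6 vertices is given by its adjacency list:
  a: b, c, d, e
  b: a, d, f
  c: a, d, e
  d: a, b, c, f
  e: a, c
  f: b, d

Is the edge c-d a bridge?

No

After removing c-d, the path c-a-d still connects them, so the edge is not a bridge.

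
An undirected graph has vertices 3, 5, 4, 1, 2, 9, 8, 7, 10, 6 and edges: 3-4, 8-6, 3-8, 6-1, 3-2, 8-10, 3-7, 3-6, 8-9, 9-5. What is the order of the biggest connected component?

10

Starting from 1 we can reach 1, 2, 3, 4, 5, 6, 7, 8, 9, 10. That is one component of size 10.
The largest has 10 vertices.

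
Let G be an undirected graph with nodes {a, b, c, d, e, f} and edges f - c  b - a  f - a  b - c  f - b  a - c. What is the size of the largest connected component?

4

e is isolated — a component by itself.
d is isolated — a component by itself.
Starting from a we can reach a, b, c, f. That is one component of size 4.
The largest has 4 vertices.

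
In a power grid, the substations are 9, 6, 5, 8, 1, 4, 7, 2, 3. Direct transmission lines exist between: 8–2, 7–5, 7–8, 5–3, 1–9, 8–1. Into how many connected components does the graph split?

3

4 is isolated — a component by itself.
6 is isolated — a component by itself.
Starting from 1 we can reach 1, 2, 3, 5, 7, 8, 9. That is one component of size 7.
Total: 3 components.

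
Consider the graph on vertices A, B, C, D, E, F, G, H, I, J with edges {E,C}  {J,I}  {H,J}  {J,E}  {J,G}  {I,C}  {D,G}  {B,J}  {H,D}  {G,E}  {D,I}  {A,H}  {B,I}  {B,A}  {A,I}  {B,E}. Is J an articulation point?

No

Deleting J leaves 2 components (was 2), so J is not a cut vertex.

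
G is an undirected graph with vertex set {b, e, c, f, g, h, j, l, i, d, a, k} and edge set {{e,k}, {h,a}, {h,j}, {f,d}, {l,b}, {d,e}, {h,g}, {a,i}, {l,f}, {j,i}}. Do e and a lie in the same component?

No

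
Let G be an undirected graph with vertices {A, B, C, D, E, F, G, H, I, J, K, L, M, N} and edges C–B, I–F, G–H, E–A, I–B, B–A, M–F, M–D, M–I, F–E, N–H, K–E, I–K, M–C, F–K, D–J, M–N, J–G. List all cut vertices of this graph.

M

Removing M increases the component count from 2 to 3, so M is a cut vertex.
By contrast removing D leaves 2 components; it is not a cut vertex. No other vertex is a cut vertex either.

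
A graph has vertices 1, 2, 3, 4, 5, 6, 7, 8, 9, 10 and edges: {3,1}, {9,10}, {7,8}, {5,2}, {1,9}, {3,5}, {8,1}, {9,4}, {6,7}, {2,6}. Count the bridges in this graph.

3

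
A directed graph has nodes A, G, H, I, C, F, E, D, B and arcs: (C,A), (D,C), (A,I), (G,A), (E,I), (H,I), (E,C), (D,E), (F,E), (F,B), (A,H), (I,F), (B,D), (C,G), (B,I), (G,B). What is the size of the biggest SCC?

9

{A, B, C, D, E, F, G, H, I} are all mutually reachable — one SCC of size 9.
The largest has 9 vertices.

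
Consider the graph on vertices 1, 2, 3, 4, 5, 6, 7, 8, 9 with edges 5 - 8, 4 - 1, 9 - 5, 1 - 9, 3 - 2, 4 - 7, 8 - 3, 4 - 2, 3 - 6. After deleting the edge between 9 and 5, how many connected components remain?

1

9 and 5 are still connected via 9-1-4-2-3-8-5, so the component count stays at 1.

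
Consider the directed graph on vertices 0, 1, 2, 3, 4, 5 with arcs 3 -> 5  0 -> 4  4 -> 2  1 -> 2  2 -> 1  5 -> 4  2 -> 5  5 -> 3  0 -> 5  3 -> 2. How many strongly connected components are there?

{1, 2, 3, 4, 5} are all mutually reachable — one SCC of size 5.
{0} is an SCC by itself.
That gives 2 strongly connected components.

2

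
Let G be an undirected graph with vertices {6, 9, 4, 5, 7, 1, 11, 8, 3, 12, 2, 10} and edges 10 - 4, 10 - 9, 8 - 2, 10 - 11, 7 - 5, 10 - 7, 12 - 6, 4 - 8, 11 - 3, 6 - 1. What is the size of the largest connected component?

9

Starting from 1 we can reach 1, 6, 12. That is one component of size 3.
Starting from 2 we can reach 2, 3, 4, 5, 7, 8, 9, 10, 11. That is one component of size 9.
The largest has 9 vertices.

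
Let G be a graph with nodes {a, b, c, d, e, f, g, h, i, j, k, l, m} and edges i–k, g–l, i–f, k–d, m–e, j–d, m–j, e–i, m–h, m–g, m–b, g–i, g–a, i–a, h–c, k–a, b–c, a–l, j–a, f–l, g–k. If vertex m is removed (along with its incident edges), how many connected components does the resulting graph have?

With m gone, the remaining components are: {b, c, h}; {a, d, e, f, g, i, j, k, l}.
That is 2 components.

2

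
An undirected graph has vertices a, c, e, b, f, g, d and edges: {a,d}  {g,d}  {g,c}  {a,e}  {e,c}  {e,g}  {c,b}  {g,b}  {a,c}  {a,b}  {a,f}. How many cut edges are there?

The edges on the cycle a-e-g-b-a are not bridges since each lies on that cycle.
But removing f-a disconnects f from a — this is a bridge.

1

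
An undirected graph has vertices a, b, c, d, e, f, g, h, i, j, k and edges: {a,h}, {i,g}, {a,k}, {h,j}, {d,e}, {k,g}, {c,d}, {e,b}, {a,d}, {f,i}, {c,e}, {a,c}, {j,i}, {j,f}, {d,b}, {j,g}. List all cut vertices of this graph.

a

Removing a increases the component count from 1 to 2, so a is a cut vertex.
By contrast removing g leaves 1 component; it is not a cut vertex. No other vertex is a cut vertex either.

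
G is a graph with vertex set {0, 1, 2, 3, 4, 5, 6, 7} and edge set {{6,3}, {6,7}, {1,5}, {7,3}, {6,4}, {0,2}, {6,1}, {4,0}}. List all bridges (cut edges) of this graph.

0-2, 0-4, 1-5, 1-6, 4-6

The edges on the cycle 6-7-3-6 are not bridges since each lies on that cycle.
But removing 1–5 disconnects 1 from 5; removing 6–1 disconnects 6 from 1; removing 4–0 disconnects 4 from 0; removing 6–4 disconnects 6 from 4 — these are bridges.
In total 5 edges are bridges.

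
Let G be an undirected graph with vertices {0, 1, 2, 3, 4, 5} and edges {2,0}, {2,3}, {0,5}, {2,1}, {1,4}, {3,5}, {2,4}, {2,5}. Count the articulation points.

1

Removing 2 increases the component count from 1 to 2, so 2 is a cut vertex.
By contrast removing 3 leaves 1 component; it is not a cut vertex. No other vertex is a cut vertex either.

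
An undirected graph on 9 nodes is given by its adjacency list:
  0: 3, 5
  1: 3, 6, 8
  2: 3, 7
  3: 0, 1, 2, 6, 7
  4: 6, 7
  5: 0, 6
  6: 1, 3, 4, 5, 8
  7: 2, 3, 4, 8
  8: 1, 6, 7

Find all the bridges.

none

The edges on the cycle 6-4-7-2-3-1-6 are not bridges since each lies on that cycle.
Every edge lies on some cycle, so there are no bridges.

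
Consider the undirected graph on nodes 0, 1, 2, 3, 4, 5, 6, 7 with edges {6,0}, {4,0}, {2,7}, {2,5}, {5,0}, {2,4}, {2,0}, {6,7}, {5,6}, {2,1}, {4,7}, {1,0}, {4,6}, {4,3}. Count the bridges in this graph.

The edges on the cycle 4-6-7-4 are not bridges since each lies on that cycle.
But removing 4–3 disconnects 4 from 3 — this is a bridge.

1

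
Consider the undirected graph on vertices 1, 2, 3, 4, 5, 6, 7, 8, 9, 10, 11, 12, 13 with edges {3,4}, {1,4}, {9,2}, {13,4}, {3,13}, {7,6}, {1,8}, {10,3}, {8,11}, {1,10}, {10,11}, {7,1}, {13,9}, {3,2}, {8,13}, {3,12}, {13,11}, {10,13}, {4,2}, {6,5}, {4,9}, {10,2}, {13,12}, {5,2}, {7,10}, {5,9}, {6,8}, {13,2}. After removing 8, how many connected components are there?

With 8 gone, the remaining components are: {1, 2, 3, 4, 5, 6, 7, 9, 10, 11, 12, 13}.
That is 1 component.

1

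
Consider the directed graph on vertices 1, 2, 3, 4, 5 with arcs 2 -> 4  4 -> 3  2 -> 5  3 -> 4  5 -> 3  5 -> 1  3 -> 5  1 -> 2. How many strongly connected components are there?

{1, 2, 3, 4, 5} are all mutually reachable — one SCC of size 5.
That gives 1 strongly connected component.

1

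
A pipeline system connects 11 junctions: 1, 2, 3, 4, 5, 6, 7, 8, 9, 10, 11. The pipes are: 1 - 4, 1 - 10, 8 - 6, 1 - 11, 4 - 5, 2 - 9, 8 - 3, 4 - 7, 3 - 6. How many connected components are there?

Starting from 2 we can reach 2, 9. That is one component of size 2.
Starting from 3 we can reach 3, 6, 8. That is one component of size 3.
Starting from 1 we can reach 1, 4, 5, 7, 10, 11. That is one component of size 6.
Total: 3 components.

3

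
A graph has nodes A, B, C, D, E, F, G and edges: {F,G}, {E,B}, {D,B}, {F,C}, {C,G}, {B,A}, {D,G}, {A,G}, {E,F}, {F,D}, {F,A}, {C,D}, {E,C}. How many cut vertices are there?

0

Removing B, for instance, still leaves 1 component. No single vertex removal increases the component count — the graph has no articulation points.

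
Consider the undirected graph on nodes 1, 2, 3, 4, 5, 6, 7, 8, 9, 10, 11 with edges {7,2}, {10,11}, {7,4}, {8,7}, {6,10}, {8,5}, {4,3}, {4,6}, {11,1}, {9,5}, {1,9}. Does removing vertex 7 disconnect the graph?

Yes

Deleting 7 raises the number of components from 1 to 2, so 7 is a cut vertex.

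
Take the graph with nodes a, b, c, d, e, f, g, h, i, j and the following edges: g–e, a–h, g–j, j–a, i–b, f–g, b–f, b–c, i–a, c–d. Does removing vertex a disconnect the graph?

Yes

Deleting a raises the number of components from 1 to 2, so a is a cut vertex.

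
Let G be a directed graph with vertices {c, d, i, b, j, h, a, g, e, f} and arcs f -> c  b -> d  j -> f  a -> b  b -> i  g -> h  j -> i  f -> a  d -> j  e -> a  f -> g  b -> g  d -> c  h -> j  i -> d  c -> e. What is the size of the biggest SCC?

{a, b, c, d, e, f, g, h, i, j} are all mutually reachable — one SCC of size 10.
The largest has 10 vertices.

10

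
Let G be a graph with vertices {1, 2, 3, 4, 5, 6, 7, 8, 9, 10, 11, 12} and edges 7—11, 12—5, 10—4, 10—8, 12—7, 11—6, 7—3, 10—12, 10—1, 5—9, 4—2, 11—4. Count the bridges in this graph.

The edges on the cycle 10-12-7-11-4-10 are not bridges since each lies on that cycle.
But removing 12—5 disconnects 12 from 5; removing 7—3 disconnects 7 from 3; removing 10—8 disconnects 10 from 8; removing 4—2 disconnects 4 from 2 — these are bridges.
In total 7 edges are bridges.

7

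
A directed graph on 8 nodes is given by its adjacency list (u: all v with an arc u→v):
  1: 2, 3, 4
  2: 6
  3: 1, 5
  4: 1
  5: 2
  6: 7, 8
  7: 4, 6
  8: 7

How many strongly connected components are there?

1

{1, 2, 3, 4, 5, 6, 7, 8} are all mutually reachable — one SCC of size 8.
That gives 1 strongly connected component.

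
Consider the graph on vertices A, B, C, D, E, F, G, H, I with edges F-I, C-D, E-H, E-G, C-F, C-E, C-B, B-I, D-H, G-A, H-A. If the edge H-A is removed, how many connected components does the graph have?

1

H and A are still connected via H-E-G-A, so the component count stays at 1.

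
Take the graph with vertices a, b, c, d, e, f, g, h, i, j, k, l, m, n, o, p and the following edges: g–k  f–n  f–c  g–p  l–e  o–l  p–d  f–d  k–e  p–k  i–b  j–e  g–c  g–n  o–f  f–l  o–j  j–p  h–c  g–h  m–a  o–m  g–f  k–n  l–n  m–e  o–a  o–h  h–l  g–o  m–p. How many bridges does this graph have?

The edges on the cycle g-o-h-c-g are not bridges since each lies on that cycle.
But removing i–b disconnects i from b — this is a bridge.

1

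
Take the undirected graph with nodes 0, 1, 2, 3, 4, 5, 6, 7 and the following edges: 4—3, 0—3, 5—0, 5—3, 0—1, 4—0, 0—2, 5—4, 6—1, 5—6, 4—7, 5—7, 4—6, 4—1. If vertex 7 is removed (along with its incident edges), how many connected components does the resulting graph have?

1

With 7 gone, the remaining components are: {0, 1, 2, 3, 4, 5, 6}.
That is 1 component.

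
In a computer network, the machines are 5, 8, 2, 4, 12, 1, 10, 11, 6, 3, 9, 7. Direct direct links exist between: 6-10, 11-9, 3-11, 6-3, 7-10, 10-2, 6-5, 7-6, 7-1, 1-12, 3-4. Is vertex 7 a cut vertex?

Deleting 7 raises the number of components from 2 to 3, so 7 is a cut vertex.

Yes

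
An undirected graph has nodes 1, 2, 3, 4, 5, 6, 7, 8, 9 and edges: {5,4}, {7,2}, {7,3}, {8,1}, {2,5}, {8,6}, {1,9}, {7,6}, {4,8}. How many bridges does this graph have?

3

The edges on the cycle 7-2-5-4-8-6-7 are not bridges since each lies on that cycle.
But removing 9 - 1 disconnects 9 from 1; removing 7 - 3 disconnects 7 from 3; removing 8 - 1 disconnects 8 from 1 — these are bridges.
That makes 3 bridges.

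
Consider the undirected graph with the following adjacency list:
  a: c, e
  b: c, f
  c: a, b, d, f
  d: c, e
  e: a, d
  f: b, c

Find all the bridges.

The edges on the cycle c-f-b-c are not bridges since each lies on that cycle.
Every edge lies on some cycle, so there are no bridges.

none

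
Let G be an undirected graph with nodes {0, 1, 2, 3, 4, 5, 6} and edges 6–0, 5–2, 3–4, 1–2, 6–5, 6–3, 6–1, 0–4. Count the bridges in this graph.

0

The edges on the cycle 6-0-4-3-6 are not bridges since each lies on that cycle.
Every edge lies on some cycle, so there are no bridges.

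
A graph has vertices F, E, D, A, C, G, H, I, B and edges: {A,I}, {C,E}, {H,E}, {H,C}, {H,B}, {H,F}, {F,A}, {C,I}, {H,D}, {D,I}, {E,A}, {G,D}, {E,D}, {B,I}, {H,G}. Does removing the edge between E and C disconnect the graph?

After removing E—C, the path E-H-C still connects them, so the edge is not a bridge.

No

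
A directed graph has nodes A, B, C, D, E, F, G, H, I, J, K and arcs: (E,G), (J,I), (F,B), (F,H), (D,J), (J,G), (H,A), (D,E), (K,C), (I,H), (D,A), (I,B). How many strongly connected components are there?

11

{G} is an SCC by itself.
{B} is an SCC by itself.
{H} is an SCC by itself.
{A} is an SCC by itself.
{C} is an SCC by itself.
(and 6 more singleton SCCs)
That gives 11 strongly connected components.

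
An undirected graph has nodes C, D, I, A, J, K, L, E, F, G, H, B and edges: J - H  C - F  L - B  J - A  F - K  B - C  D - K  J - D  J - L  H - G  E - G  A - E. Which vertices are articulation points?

Removing J increases the component count from 2 to 3, so J is a cut vertex.
By contrast removing G leaves 2 components; it is not a cut vertex. No other vertex is a cut vertex either.

J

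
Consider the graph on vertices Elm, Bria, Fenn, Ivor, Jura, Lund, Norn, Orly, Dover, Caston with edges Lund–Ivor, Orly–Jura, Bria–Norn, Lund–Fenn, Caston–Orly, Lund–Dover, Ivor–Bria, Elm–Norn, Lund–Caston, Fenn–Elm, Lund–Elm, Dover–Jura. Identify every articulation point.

Lund

Removing Lund increases the component count from 1 to 2, so Lund is a cut vertex.
By contrast removing Caston leaves 1 component; it is not a cut vertex. No other vertex is a cut vertex either.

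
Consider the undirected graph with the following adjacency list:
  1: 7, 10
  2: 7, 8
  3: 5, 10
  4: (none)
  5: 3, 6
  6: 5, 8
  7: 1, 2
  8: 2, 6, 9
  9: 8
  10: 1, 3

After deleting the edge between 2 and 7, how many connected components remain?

2

2 and 7 are still connected via 2-8-6-5-3-10-1-7, so the component count stays at 2.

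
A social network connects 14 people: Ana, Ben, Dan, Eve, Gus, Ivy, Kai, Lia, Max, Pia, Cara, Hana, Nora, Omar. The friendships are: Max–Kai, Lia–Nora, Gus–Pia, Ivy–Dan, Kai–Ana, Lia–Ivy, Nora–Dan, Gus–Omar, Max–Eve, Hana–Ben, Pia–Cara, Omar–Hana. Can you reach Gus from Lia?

No

The component containing Lia is {Dan, Ivy, Lia, Nora}, and Gus is not in it.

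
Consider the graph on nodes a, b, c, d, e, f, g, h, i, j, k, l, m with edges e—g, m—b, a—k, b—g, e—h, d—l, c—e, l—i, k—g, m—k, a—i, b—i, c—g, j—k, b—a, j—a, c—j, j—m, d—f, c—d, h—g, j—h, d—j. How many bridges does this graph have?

1

The edges on the cycle j-m-b-a-j are not bridges since each lies on that cycle.
But removing f—d disconnects f from d — this is a bridge.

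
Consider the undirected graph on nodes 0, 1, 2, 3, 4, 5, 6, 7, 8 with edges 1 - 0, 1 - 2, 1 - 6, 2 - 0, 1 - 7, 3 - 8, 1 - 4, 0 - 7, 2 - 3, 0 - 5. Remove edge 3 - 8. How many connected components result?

2

Before removal there is 1 component.
3 - 8 is a bridge — removing it separates 3's side from 8's side.
After removal: 2 components.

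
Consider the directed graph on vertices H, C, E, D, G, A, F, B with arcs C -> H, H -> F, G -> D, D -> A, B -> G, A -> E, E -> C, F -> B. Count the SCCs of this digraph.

{A, B, C, D, E, F, G, H} are all mutually reachable — one SCC of size 8.
That gives 1 strongly connected component.

1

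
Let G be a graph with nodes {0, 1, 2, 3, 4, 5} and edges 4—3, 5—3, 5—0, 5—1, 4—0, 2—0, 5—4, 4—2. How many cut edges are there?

The edges on the cycle 4-2-0-4 are not bridges since each lies on that cycle.
But removing 5—1 disconnects 5 from 1 — this is a bridge.

1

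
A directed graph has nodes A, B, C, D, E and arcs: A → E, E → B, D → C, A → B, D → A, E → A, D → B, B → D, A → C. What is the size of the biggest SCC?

4

{A, B, D, E} are all mutually reachable — one SCC of size 4.
{C} is an SCC by itself.
The largest has 4 vertices.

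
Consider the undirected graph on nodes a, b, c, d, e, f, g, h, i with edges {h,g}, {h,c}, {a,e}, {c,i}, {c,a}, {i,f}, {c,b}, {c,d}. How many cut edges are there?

8

removing c–h disconnects c from h; removing d–c disconnects d from c; removing b–c disconnects b from c; removing c–i disconnects c from i — these are bridges.
In total 8 edges are bridges.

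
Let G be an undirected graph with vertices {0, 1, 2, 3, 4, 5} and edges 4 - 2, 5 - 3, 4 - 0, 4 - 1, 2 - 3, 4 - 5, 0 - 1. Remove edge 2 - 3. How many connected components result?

2 and 3 are still connected via 2-4-5-3, so the component count stays at 1.

1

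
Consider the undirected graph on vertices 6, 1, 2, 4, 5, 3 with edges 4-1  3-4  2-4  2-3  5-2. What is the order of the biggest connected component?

5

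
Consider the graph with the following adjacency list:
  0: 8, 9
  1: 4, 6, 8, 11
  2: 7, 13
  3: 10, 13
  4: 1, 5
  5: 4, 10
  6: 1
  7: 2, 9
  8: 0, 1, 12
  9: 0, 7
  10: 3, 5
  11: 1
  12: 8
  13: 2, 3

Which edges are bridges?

1-11, 1-6, 12-8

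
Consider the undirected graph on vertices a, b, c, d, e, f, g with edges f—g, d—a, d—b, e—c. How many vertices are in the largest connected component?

3

Starting from f we can reach f, g. That is one component of size 2.
Starting from c we can reach c, e. That is one component of size 2.
Starting from a we can reach a, b, d. That is one component of size 3.
The largest has 3 vertices.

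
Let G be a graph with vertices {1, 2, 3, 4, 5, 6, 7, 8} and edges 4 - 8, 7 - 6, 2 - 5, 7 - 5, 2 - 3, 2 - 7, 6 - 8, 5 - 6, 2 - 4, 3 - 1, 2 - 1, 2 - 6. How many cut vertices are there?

1

Removing 2 increases the component count from 1 to 2, so 2 is a cut vertex.
By contrast removing 5 leaves 1 component; it is not a cut vertex. No other vertex is a cut vertex either.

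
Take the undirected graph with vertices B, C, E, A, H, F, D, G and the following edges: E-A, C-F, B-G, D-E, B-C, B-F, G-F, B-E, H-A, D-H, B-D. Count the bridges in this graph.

0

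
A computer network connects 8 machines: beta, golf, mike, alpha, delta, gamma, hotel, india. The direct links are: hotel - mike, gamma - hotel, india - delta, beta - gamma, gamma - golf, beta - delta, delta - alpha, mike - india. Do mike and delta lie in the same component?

Yes

From mike we can reach beta, golf, mike, alpha, delta, gamma, hotel, india, which includes delta.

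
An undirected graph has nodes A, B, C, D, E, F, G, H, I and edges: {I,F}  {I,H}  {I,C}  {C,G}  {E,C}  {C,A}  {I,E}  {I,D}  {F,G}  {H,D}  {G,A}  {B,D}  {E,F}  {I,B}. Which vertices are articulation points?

I

Removing I increases the component count from 1 to 2, so I is a cut vertex.
By contrast removing F leaves 1 component; it is not a cut vertex. No other vertex is a cut vertex either.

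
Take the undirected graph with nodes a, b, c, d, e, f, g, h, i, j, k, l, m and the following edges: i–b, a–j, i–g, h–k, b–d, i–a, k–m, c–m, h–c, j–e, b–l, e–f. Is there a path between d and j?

From d we can reach a, b, d, e, f, g, i, j, l, which includes j.

Yes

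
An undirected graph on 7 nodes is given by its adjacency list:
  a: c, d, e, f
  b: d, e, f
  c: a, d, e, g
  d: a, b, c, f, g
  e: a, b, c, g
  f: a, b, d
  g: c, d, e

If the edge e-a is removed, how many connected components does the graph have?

e and a are still connected via e-c-a, so the component count stays at 1.

1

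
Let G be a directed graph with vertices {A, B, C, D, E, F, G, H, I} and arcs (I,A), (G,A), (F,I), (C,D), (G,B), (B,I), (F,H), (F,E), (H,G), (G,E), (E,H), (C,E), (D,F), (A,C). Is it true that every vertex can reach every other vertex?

From G we can reach every vertex (A, B, C, D, E, F, G, H, I), and every vertex can reach G (A, B, C, D, E, F, G, H, I). So the whole graph is one strongly connected component.

Yes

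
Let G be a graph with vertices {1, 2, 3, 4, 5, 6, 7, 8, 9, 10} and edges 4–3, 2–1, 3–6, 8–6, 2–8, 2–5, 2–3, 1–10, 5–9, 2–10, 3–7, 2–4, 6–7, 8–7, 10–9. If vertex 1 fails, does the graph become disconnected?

Deleting 1 leaves 1 component (was 1) (its neighbors 2, 10 remain connected to each other), so 1 is not a cut vertex.

No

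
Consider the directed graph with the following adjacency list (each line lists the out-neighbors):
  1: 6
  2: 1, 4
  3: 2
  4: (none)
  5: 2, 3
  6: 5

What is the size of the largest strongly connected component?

{1, 2, 3, 5, 6} are all mutually reachable — one SCC of size 5.
{4} is an SCC by itself.
The largest has 5 vertices.

5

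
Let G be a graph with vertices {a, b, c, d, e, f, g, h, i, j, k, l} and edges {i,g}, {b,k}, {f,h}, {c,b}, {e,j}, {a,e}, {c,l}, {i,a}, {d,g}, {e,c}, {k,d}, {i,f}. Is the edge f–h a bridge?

Yes

Removing f–h leaves no path between f and h: the component count goes from 1 to 2. So it is a bridge.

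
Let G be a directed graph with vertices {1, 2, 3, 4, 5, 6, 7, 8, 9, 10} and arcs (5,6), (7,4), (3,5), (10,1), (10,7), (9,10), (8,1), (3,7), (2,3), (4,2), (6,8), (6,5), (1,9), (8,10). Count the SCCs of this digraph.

{1, 2, 3, 4, 5, 6, 7, 8, 9, 10} are all mutually reachable — one SCC of size 10.
That gives 1 strongly connected component.

1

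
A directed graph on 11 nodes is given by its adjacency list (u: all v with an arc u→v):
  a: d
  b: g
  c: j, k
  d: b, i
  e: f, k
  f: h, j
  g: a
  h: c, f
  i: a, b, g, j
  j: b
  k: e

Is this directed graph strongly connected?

There is no directed path from b to e, so the graph is not strongly connected.

No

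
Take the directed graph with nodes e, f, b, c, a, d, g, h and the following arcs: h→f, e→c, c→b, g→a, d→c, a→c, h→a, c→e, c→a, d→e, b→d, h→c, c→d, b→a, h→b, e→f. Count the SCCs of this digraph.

{a, b, c, d, e} are all mutually reachable — one SCC of size 5.
{g} is an SCC by itself.
{h} is an SCC by itself.
{f} is an SCC by itself.
That gives 4 strongly connected components.

4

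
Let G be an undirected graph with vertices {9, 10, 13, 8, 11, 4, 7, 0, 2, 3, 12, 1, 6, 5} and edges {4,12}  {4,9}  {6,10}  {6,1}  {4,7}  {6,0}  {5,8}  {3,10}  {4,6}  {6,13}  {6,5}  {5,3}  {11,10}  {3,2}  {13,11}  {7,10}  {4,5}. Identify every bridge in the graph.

The edges on the cycle 6-13-11-10-6 are not bridges since each lies on that cycle.
But removing 1-6 disconnects 1 from 6; removing 4-9 disconnects 4 from 9; removing 6-0 disconnects 6 from 0; removing 8-5 disconnects 8 from 5 — these are bridges.
In total 6 edges are bridges.

0-6, 1-6, 12-4, 2-3, 4-9, 5-8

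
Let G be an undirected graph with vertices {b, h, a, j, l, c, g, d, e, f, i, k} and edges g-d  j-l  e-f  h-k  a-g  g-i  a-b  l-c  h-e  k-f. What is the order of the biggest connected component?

Starting from c we can reach c, j, l. That is one component of size 3.
Starting from e we can reach e, f, h, k. That is one component of size 4.
Starting from a we can reach a, b, d, g, i. That is one component of size 5.
The largest has 5 vertices.

5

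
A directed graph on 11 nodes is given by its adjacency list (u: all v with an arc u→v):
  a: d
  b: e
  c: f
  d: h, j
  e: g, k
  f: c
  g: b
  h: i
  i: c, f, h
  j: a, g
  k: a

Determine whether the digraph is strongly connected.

There is no directed path from i to d, so the graph is not strongly connected.

No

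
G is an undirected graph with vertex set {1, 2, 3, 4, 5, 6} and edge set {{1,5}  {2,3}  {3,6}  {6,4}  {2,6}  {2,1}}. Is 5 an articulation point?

Deleting 5 leaves 1 component (was 1), so 5 is not a cut vertex.

No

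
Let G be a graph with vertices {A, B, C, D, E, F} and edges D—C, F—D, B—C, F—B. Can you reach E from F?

The component containing F is {B, C, D, F}, and E is not in it.

No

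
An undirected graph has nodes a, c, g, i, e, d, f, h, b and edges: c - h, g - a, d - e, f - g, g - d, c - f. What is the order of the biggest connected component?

i is isolated — a component by itself.
b is isolated — a component by itself.
Starting from a we can reach a, c, d, e, f, g, h. That is one component of size 7.
The largest has 7 vertices.

7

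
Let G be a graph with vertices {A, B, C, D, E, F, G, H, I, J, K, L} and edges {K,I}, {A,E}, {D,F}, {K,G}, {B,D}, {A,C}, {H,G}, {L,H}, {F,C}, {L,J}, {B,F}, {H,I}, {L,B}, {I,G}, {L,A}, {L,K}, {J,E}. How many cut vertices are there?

1

Removing L increases the component count from 1 to 2, so L is a cut vertex.
By contrast removing C leaves 1 component; it is not a cut vertex. No other vertex is a cut vertex either.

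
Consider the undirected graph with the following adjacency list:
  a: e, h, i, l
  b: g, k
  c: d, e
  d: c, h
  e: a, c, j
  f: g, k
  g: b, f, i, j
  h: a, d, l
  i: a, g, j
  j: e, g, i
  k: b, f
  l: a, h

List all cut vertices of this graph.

g

Removing g increases the component count from 1 to 2, so g is a cut vertex.
By contrast removing b leaves 1 component; it is not a cut vertex. No other vertex is a cut vertex either.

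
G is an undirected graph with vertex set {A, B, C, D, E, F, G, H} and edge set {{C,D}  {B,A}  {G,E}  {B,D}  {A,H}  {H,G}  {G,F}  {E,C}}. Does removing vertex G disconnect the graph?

Yes

Deleting G raises the number of components from 1 to 2, so G is a cut vertex.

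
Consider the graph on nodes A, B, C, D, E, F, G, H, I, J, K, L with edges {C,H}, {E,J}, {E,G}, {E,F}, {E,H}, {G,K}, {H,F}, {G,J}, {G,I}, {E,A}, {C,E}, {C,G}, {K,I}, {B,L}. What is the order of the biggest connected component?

D is isolated — a component by itself.
Starting from B we can reach B, L. That is one component of size 2.
Starting from A we can reach A, C, E, F, G, H, I, J, K. That is one component of size 9.
The largest has 9 vertices.

9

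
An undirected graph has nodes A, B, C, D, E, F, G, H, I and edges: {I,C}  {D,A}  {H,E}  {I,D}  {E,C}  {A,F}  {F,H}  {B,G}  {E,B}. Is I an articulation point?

Deleting I leaves 1 component (was 1) (its neighbors C, D remain connected to each other), so I is not a cut vertex.

No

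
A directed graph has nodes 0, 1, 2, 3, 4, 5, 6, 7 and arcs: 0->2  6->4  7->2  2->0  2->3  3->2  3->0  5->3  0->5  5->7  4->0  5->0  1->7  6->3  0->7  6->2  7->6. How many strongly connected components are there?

2

{0, 2, 3, 4, 5, 6, 7} are all mutually reachable — one SCC of size 7.
{1} is an SCC by itself.
That gives 2 strongly connected components.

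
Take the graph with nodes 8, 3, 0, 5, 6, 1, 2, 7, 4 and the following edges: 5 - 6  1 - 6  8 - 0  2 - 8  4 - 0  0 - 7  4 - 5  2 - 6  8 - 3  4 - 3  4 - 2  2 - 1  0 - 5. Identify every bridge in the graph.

0-7

The edges on the cycle 2-8-0-5-6-1-2 are not bridges since each lies on that cycle.
But removing 0 - 7 disconnects 0 from 7 — this is a bridge.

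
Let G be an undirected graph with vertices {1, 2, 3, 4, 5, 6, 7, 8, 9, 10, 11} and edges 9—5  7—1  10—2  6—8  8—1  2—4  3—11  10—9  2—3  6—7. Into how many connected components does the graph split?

2

Starting from 1 we can reach 1, 6, 7, 8. That is one component of size 4.
Starting from 2 we can reach 2, 3, 4, 5, 9, 10, 11. That is one component of size 7.
Total: 2 components.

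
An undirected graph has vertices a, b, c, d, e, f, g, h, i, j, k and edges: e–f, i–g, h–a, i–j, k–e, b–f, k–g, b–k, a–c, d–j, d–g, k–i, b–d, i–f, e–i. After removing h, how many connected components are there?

With h gone, the remaining components are: {a, c}; {b, d, e, f, g, i, j, k}.
That is 2 components.

2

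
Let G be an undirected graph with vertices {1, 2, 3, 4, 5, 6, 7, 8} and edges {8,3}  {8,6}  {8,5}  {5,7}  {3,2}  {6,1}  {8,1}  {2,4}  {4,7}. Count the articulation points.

Removing 8 increases the component count from 1 to 2, so 8 is a cut vertex.
By contrast removing 1 leaves 1 component; it is not a cut vertex. No other vertex is a cut vertex either.

1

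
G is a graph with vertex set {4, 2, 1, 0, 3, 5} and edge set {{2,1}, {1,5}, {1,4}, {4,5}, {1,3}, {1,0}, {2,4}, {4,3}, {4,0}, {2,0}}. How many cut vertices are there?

0

Removing 4, for instance, still leaves 1 component. No single vertex removal increases the component count — the graph has no articulation points.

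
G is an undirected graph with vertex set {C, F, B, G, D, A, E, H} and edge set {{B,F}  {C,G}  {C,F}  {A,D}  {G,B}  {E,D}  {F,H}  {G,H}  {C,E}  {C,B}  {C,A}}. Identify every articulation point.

Removing C increases the component count from 1 to 2, so C is a cut vertex.
By contrast removing F leaves 1 component; it is not a cut vertex. No other vertex is a cut vertex either.

C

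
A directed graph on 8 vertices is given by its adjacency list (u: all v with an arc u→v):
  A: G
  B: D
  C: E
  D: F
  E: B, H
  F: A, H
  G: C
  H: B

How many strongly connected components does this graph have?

1

{A, B, C, D, E, F, G, H} are all mutually reachable — one SCC of size 8.
That gives 1 strongly connected component.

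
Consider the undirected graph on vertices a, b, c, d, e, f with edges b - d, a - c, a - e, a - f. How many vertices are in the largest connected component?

Starting from b we can reach b, d. That is one component of size 2.
Starting from a we can reach a, c, e, f. That is one component of size 4.
The largest has 4 vertices.

4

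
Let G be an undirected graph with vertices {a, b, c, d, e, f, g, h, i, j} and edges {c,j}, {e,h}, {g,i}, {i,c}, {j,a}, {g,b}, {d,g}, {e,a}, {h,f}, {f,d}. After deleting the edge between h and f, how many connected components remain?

1

h and f are still connected via h-e-a-j-c-i-g-d-f, so the component count stays at 1.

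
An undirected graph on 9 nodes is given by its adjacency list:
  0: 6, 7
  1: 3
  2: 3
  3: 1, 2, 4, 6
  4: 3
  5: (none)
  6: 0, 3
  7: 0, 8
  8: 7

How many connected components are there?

5 is isolated — a component by itself.
Starting from 0 we can reach 0, 1, 2, 3, 4, 6, 7, 8. That is one component of size 8.
Total: 2 components.

2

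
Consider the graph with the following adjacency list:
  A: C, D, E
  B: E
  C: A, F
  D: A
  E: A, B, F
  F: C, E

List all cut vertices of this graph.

Removing A increases the component count from 1 to 2, so A is a cut vertex.
Removing E increases the component count from 1 to 2, so E is a cut vertex.
By contrast removing F leaves 1 component; it is not a cut vertex. No other vertex is a cut vertex either.

A, E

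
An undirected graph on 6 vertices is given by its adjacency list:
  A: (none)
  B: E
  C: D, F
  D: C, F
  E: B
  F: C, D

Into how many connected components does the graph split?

3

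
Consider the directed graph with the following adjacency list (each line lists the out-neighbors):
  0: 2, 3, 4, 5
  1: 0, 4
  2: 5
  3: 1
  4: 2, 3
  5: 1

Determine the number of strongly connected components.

1

{0, 1, 2, 3, 4, 5} are all mutually reachable — one SCC of size 6.
That gives 1 strongly connected component.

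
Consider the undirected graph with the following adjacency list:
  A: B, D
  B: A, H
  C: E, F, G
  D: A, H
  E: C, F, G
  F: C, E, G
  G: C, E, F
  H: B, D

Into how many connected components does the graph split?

Starting from C we can reach C, E, F, G. That is one component of size 4.
Starting from A we can reach A, B, D, H. That is one component of size 4.
Total: 2 components.

2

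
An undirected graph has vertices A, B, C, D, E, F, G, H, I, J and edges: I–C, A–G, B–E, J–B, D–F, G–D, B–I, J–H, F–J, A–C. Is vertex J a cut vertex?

Yes

Deleting J raises the number of components from 1 to 2, so J is a cut vertex.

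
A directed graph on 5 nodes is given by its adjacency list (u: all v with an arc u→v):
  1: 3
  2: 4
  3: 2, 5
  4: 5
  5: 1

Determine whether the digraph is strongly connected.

From 4 we can reach every vertex (1, 2, 3, 4, 5), and every vertex can reach 4 (1, 2, 3, 4, 5). So the whole graph is one strongly connected component.

Yes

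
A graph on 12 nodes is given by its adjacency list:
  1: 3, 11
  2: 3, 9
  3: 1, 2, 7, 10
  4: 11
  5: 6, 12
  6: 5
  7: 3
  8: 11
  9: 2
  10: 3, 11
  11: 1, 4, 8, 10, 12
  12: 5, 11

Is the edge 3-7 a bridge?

Removing 3-7 leaves no path between 3 and 7: the component count goes from 1 to 2. So it is a bridge.

Yes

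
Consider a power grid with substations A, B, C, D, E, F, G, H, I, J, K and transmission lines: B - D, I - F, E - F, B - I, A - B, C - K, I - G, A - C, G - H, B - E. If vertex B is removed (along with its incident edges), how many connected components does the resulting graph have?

4

With B gone, the remaining components are: {D}; {J}; {A, C, K}; {E, F, G, H, I}.
That is 4 components.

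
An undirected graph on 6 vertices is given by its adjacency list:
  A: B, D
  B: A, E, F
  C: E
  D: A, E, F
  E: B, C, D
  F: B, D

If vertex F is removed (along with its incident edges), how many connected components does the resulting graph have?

With F gone, the remaining components are: {A, B, C, D, E}.
That is 1 component.

1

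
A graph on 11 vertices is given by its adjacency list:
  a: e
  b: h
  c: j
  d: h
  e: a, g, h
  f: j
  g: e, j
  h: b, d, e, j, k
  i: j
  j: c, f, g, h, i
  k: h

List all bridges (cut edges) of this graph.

The edges on the cycle g-e-h-j-g are not bridges since each lies on that cycle.
But removing e-a disconnects e from a; removing h-k disconnects h from k; removing i-j disconnects i from j; removing j-f disconnects j from f — these are bridges.
In total 7 edges are bridges.

a-e, b-h, c-j, d-h, f-j, h-k, i-j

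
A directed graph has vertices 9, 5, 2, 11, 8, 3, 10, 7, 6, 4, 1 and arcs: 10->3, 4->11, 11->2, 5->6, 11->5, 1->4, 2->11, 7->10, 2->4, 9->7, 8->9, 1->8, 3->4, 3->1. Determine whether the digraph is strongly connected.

There is no directed path from 11 to 10, so the graph is not strongly connected.

No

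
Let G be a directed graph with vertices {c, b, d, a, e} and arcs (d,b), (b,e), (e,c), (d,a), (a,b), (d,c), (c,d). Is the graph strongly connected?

Yes

From b we can reach every vertex (a, b, c, d, e), and every vertex can reach b (a, b, c, d, e). So the whole graph is one strongly connected component.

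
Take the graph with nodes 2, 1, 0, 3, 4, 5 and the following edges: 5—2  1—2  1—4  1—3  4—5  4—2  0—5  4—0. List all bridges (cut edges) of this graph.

The edges on the cycle 4-0-5-4 are not bridges since each lies on that cycle.
But removing 1—3 disconnects 1 from 3 — this is a bridge.

1-3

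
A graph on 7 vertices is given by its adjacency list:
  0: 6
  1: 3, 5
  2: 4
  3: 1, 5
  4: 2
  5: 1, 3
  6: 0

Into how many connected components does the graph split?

3

Starting from 2 we can reach 2, 4. That is one component of size 2.
Starting from 0 we can reach 0, 6. That is one component of size 2.
Starting from 1 we can reach 1, 3, 5. That is one component of size 3.
Total: 3 components.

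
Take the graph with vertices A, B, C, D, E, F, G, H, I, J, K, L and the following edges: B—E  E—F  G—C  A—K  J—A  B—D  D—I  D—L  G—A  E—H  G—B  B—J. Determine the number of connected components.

1

Starting from A we can reach A, B, C, D, E, F, G, H, I, J, K, L. That is one component of size 12.
Total: 1 component.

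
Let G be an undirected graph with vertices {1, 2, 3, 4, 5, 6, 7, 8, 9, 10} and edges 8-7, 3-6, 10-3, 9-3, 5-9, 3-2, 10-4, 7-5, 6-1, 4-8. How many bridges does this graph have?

The edges on the cycle 10-4-8-7-5-9-3-10 are not bridges since each lies on that cycle.
But removing 6-1 disconnects 6 from 1; removing 3-2 disconnects 3 from 2; removing 6-3 disconnects 6 from 3 — these are bridges.
That makes 3 bridges.

3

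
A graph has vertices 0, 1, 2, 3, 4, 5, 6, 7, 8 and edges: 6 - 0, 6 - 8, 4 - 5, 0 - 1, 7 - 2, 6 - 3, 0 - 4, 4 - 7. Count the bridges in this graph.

8

removing 7 - 4 disconnects 7 from 4; removing 4 - 5 disconnects 4 from 5; removing 0 - 6 disconnects 0 from 6; removing 1 - 0 disconnects 1 from 0 — these are bridges.
In total 8 edges are bridges.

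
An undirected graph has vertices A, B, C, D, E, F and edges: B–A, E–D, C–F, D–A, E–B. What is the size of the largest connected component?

4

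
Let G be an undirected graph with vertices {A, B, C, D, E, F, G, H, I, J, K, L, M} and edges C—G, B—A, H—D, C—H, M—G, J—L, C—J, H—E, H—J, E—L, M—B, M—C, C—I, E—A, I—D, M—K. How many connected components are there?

2

F is isolated — a component by itself.
Starting from A we can reach A, B, C, D, E, G, H, I, J, K, L, M. That is one component of size 12.
Total: 2 components.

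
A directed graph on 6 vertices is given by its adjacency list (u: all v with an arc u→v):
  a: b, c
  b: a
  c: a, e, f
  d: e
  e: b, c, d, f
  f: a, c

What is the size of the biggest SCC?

{a, b, c, d, e, f} are all mutually reachable — one SCC of size 6.
The largest has 6 vertices.

6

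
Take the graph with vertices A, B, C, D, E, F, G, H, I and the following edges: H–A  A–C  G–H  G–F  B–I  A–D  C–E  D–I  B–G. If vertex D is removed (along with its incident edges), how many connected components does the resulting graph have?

With D gone, the remaining components are: {A, B, C, E, F, G, H, I}.
That is 1 component.

1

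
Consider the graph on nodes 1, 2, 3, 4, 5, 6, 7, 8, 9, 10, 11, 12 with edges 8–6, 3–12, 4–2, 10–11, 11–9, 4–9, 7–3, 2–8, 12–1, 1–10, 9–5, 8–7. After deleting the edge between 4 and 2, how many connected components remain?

1

4 and 2 are still connected via 4-9-11-10-1-12-3-7-8-2, so the component count stays at 1.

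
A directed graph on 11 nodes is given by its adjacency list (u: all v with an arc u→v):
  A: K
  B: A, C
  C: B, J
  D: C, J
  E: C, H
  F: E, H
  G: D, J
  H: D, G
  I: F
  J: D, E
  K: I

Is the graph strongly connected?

From E we can reach every vertex (A, B, C, D, E, F, G, H, I, J, K), and every vertex can reach E (A, B, C, D, E, F, G, H, I, J, K). So the whole graph is one strongly connected component.

Yes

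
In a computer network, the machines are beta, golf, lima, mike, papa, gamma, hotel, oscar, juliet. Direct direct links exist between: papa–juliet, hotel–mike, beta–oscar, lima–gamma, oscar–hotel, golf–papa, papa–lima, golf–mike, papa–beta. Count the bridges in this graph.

The edges on the cycle golf-papa-beta-oscar-hotel-mike-golf are not bridges since each lies on that cycle.
But removing papa–juliet disconnects papa from juliet; removing papa–lima disconnects papa from lima; removing gamma–lima disconnects gamma from lima — these are bridges.
That makes 3 bridges.

3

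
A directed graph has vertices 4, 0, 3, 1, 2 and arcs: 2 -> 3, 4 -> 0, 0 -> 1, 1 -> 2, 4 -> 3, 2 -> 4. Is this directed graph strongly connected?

No

There is no directed path from 3 to 1, so the graph is not strongly connected.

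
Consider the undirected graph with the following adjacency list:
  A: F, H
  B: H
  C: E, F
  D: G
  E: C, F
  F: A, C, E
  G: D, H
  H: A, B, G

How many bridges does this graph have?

5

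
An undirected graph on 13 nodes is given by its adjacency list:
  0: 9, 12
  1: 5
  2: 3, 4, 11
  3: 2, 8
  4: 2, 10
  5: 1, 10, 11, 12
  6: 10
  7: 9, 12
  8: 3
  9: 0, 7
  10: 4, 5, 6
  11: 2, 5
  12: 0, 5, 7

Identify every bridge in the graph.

1-5, 10-6, 12-5, 2-3, 3-8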